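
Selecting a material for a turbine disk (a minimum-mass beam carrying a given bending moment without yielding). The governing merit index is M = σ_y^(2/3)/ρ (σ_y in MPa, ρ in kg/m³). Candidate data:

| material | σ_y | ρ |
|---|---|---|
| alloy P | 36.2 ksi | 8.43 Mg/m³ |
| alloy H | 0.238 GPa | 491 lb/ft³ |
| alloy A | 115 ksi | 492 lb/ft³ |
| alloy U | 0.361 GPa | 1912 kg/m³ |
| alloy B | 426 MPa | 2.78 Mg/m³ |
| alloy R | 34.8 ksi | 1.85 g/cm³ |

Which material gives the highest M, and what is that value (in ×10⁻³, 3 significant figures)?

alloy U, M = 26.5×10⁻³

Normalizing units and computing the index:
  alloy P: σ_y = 249.6 MPa, ρ = 8430 kg/m³
  alloy H: σ_y = 238.0 MPa, ρ = 7865 kg/m³
  alloy A: σ_y = 792.9 MPa, ρ = 7881 kg/m³
  alloy U: σ_y = 361.0 MPa, ρ = 1912 kg/m³
  alloy B: σ_y = 426.0 MPa, ρ = 2780 kg/m³
  alloy R: σ_y = 239.9 MPa, ρ = 1850 kg/m³
  alloy U: M = 26.5×10⁻³
  alloy R: M = 20.9×10⁻³
  alloy B: M = 20.4×10⁻³
  alloy A: M = 10.9×10⁻³
  alloy H: M = 4.88×10⁻³
  alloy P: M = 4.70×10⁻³
Highest index: alloy U.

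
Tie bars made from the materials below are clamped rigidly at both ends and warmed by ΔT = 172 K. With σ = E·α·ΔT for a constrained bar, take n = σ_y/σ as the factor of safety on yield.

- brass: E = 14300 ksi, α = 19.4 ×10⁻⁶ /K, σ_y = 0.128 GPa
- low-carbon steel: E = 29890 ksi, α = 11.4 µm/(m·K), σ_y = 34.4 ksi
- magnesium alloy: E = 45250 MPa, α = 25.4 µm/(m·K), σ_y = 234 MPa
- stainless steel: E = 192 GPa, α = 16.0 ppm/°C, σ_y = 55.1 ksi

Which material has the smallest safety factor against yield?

With everything in SI (GPa, ×10⁻⁶/K, MPa):
  brass: E = 98.60, α = 19.4, σ_y = 128.0 → σ = 329 MPa, n = 0.389
  low-carbon steel: E = 206.1, α = 11.4, σ_y = 237.2 → σ = 404 MPa, n = 0.587
  magnesium alloy: E = 45.25, α = 25.4, σ_y = 234.0 → σ = 198 MPa, n = 1.18
  stainless steel: E = 192.0, α = 16.0, σ_y = 379.9 → σ = 528 MPa, n = 0.719
Smallest n: brass with n = 0.389.

brass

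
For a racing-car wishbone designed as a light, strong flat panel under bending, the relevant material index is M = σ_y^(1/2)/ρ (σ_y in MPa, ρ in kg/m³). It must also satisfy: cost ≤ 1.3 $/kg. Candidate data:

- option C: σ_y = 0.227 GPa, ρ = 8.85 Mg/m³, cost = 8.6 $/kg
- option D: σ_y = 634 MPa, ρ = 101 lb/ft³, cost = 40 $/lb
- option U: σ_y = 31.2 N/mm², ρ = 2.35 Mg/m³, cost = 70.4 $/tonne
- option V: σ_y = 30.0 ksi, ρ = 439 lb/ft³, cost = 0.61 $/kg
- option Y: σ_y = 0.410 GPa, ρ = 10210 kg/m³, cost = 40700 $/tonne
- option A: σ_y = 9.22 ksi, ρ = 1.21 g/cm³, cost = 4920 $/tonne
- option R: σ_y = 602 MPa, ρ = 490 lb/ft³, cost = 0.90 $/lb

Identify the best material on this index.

option U

Screen on constraints: cost ≤ 1.3 $/kg. Survivors: option U, option V.
Convert each candidate to consistent units, then evaluate M:
  option U: σ_y = 31.20 MPa, ρ = 2350 kg/m³
  option V: σ_y = 206.8 MPa, ρ = 7032 kg/m³
  option U: M = 2.38×10⁻³
  option V: M = 2.05×10⁻³
Option U ranks first.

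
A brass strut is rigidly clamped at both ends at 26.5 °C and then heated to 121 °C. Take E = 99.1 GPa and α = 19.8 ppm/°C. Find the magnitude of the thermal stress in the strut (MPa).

185 MPa

ΔT = 94.50 K. Constrained thermal stress σ = E·α·ΔT = 99.10×10³ MPa × 19.8×10⁻⁶ × 94.50 = 185 MPa (compressive).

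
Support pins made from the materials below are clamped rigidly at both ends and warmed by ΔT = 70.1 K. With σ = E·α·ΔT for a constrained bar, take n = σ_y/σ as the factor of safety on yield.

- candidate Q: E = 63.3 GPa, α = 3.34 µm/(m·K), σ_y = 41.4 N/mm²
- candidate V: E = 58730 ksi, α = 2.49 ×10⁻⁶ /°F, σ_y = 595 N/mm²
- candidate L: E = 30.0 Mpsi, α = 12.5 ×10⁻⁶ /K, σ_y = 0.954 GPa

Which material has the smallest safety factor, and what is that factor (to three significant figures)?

Per material, after unit conversion:
  candidate Q: E = 63.30, α = 3.34, σ_y = 41.40 → σ = 14.8 MPa, n = 2.79
  candidate V: E = 404.9, α = 4.48, σ_y = 595.0 → σ = 127 MPa, n = 4.68
  candidate L: E = 206.8, α = 12.5, σ_y = 954.0 → σ = 181 MPa, n = 5.26
Candidate Q has the lowest safety factor, n = 2.79.

candidate Q, n = 2.79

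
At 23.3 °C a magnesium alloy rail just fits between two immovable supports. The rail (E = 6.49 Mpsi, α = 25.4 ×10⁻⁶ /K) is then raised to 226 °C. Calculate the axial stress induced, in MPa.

E = 6.49 Mpsi = 44.75 GPa.
ΔT = 202.7 K. Constrained thermal stress σ = E·α·ΔT = 44.75×10³ MPa × 25.4×10⁻⁶ × 202.7 = 230 MPa (compressive).

230 MPa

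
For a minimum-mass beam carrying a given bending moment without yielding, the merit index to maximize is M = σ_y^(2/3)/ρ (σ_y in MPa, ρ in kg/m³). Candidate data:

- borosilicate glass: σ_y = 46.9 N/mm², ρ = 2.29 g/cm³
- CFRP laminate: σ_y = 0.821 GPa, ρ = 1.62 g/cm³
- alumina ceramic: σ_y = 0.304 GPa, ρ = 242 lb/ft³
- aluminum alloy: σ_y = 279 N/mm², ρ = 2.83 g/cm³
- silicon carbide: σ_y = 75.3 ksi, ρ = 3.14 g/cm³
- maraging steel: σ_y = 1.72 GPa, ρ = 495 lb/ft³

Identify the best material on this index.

CFRP laminate

After converting to SI:
  borosilicate glass: σ_y = 46.90 MPa, ρ = 2290 kg/m³
  CFRP laminate: σ_y = 821.0 MPa, ρ = 1620 kg/m³
  alumina ceramic: σ_y = 304.0 MPa, ρ = 3876 kg/m³
  aluminum alloy: σ_y = 279.0 MPa, ρ = 2830 kg/m³
  silicon carbide: σ_y = 519.2 MPa, ρ = 3140 kg/m³
  maraging steel: σ_y = 1720 MPa, ρ = 7929 kg/m³
  CFRP laminate: M = 54.1×10⁻³
  silicon carbide: M = 20.6×10⁻³
  maraging steel: M = 18.1×10⁻³
  aluminum alloy: M = 15.1×10⁻³
  alumina ceramic: M = 11.7×10⁻³
  borosilicate glass: M = 5.68×10⁻³
The maximum is for CFRP laminate.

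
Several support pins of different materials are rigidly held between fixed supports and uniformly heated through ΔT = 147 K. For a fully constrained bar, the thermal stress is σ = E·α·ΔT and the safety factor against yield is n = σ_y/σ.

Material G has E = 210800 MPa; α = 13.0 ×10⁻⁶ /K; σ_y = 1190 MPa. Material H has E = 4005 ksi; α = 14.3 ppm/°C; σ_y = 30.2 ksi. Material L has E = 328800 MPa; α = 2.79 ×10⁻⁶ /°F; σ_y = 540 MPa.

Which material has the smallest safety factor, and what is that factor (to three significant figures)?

material L, n = 2.22

With everything in SI (GPa, ×10⁻⁶/K, MPa):
  material G: E = 210.8, α = 13.0, σ_y = 1190 → σ = 403 MPa, n = 2.95
  material H: E = 27.61, α = 14.3, σ_y = 208.2 → σ = 58.0 MPa, n = 3.59
  material L: E = 328.8, α = 5.02, σ_y = 540.0 → σ = 243 MPa, n = 2.22
The minimum is material L at n = 2.22.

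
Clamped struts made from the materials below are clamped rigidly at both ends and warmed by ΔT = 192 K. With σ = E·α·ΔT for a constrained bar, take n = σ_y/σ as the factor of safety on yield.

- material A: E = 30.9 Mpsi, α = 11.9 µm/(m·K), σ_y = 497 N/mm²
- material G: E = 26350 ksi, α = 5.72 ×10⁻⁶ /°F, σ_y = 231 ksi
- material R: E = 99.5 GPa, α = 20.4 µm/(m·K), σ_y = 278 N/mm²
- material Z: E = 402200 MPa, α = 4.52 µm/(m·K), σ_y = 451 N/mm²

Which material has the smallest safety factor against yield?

material R

With everything in SI (GPa, ×10⁻⁶/K, MPa):
  material A: E = 213.0, α = 11.9, σ_y = 497.0 → σ = 487 MPa, n = 1.02
  material G: E = 181.7, α = 10.3, σ_y = 1593 → σ = 359 MPa, n = 4.43
  material R: E = 99.50, α = 20.4, σ_y = 278.0 → σ = 390 MPa, n = 0.713
  material Z: E = 402.2, α = 4.52, σ_y = 451.0 → σ = 349 MPa, n = 1.29
The minimum is material R at n = 0.713.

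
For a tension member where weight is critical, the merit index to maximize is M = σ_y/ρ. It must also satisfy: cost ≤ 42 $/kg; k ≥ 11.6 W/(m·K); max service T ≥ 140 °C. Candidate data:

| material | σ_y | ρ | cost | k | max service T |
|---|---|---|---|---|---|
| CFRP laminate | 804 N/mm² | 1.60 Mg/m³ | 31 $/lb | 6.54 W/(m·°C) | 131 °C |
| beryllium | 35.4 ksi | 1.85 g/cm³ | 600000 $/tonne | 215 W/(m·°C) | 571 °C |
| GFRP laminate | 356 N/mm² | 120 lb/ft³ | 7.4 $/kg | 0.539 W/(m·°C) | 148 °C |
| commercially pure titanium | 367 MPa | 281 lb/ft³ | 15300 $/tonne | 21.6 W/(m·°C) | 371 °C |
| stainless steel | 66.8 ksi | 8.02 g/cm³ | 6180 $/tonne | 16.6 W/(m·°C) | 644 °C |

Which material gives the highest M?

commercially pure titanium

Screen on constraints: cost ≤ 42 $/kg; k ≥ 11.6 W/(m·K); max service T ≥ 140 °C. Survivors: commercially pure titanium, stainless steel.
Convert each candidate to consistent units, then evaluate M:
  commercially pure titanium: σ_y = 367.0 MPa, ρ = 4501 kg/m³
  stainless steel: σ_y = 460.6 MPa, ρ = 8020 kg/m³
  commercially pure titanium: M = 81.5 kN·m/kg
  stainless steel: M = 57.4 kN·m/kg
The maximum is for commercially pure titanium.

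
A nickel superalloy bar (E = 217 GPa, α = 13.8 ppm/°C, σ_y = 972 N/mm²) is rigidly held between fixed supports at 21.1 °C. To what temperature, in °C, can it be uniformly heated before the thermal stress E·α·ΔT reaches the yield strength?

σ_y = 972 N/mm² = 972.0 MPa.
E·α·ΔT = 972.0 MPa ⇒ ΔT = 972.0 / (217.0×10³ × 13.8×10⁻⁶) = 324.6 K.
T = 21.1 + 324.6 = 345.7 °C.

346 °C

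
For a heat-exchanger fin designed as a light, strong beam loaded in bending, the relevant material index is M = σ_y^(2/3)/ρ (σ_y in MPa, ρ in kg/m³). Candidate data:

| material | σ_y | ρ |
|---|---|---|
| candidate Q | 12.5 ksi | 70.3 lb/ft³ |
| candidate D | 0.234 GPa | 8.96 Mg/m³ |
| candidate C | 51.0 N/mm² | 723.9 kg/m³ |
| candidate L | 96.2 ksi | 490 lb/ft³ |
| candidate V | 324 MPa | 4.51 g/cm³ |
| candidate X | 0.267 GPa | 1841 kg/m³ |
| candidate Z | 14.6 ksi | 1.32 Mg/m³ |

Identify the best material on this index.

Putting every candidate on a common basis:
  candidate Q: σ_y = 86.18 MPa, ρ = 1126 kg/m³
  candidate D: σ_y = 234.0 MPa, ρ = 8960 kg/m³
  candidate C: σ_y = 51.00 MPa, ρ = 723.9 kg/m³
  candidate L: σ_y = 663.3 MPa, ρ = 7849 kg/m³
  candidate V: σ_y = 324.0 MPa, ρ = 4510 kg/m³
  candidate X: σ_y = 267.0 MPa, ρ = 1841 kg/m³
  candidate Z: σ_y = 100.7 MPa, ρ = 1320 kg/m³
  candidate X: M = 22.5×10⁻³
  candidate C: M = 19.0×10⁻³
  candidate Q: M = 17.3×10⁻³
  candidate Z: M = 16.4×10⁻³
  candidate V: M = 10.5×10⁻³
  candidate L: M = 9.69×10⁻³
  candidate D: M = 4.24×10⁻³
Candidate X has the largest M.

candidate X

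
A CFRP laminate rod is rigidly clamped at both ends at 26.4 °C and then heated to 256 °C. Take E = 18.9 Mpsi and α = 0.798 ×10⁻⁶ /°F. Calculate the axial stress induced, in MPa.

E = 18.9 Mpsi = 130.3 GPa.
α = 0.798×10⁻⁶/°F × 9/5 = 1.44×10⁻⁶/K.
ΔT = 229.6 K. Constrained thermal stress σ = E·α·ΔT = 130.3×10³ MPa × 1.44×10⁻⁶ × 229.6 = 43.0 MPa (compressive).

43.0 MPa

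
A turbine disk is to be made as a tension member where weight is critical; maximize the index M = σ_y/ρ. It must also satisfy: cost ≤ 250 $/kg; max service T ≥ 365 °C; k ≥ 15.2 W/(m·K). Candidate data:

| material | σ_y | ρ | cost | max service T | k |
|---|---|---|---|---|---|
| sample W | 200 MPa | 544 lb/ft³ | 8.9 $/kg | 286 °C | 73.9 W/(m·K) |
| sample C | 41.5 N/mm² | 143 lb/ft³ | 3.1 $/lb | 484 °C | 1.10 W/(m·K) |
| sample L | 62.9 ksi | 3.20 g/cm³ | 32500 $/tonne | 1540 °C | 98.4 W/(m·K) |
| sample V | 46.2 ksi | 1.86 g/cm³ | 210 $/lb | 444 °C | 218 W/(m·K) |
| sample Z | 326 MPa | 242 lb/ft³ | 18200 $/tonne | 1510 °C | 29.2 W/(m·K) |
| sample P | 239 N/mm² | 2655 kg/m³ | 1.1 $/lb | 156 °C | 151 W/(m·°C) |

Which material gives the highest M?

sample L

Screen on constraints: cost ≤ 250 $/kg; max service T ≥ 365 °C; k ≥ 15.2 W/(m·K). Survivors: sample L, sample Z.
In SI units:
  sample L: σ_y = 433.7 MPa, ρ = 3200 kg/m³
  sample Z: σ_y = 326.0 MPa, ρ = 3876 kg/m³
  sample L: M = 136 kN·m/kg
  sample Z: M = 84.1 kN·m/kg
Highest index: sample L.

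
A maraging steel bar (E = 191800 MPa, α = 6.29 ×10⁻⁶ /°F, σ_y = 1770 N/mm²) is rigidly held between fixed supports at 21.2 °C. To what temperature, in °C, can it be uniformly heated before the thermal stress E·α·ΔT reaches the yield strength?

E = 191800 MPa = 191.8 GPa.
α = 6.29×10⁻⁶/°F × 9/5 = 11.3×10⁻⁶/K.
σ_y = 1770 N/mm² = 1770 MPa.
E·α·ΔT = 1770 MPa ⇒ ΔT = 1770 / (191.8×10³ × 11.3×10⁻⁶) = 815.1 K.
T = 21.2 + 815.1 = 836.3 °C.

836 °C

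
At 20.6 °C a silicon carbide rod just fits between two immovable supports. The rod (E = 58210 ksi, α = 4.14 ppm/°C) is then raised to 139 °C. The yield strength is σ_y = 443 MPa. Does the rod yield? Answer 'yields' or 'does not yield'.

does not yield

E = 58210 ksi = 401.3 GPa.
ΔT = 118.4 K. Constrained thermal stress σ = E·α·ΔT = 401.3×10³ MPa × 4.14×10⁻⁶ × 118.4 = 197 MPa (compressive).
Compare to σ_y = 443 MPa: σ < σ_y, so it does not yield.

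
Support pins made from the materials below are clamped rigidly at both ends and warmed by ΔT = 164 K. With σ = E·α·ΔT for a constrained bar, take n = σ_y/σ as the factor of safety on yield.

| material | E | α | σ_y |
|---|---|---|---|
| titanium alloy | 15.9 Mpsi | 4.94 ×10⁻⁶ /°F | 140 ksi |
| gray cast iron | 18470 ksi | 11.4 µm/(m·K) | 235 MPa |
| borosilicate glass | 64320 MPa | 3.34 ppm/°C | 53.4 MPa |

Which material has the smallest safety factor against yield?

gray cast iron

Converting E to GPa, α to ×10⁻⁶/K, σ_y to MPa, then σ and n for each:
  titanium alloy: E = 109.6, α = 8.89, σ_y = 965.3 → σ = 160 MPa, n = 6.04
  gray cast iron: E = 127.3, α = 11.4, σ_y = 235.0 → σ = 238 MPa, n = 0.987
  borosilicate glass: E = 64.32, α = 3.34, σ_y = 53.40 → σ = 35.2 MPa, n = 1.52
Gray cast iron has the lowest safety factor, n = 0.987.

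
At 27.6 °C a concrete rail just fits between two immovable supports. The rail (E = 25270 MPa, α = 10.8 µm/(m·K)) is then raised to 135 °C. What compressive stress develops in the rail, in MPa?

29.3 MPa

E = 25270 MPa = 25.27 GPa.
ΔT = 107.4 K. Constrained thermal stress σ = E·α·ΔT = 25.27×10³ MPa × 10.8×10⁻⁶ × 107.4 = 29.3 MPa (compressive).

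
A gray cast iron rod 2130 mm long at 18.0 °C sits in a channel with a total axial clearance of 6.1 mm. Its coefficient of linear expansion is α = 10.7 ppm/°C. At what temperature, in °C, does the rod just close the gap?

α·L₀·ΔT = 6.1 mm ⇒ ΔT = 6.1 / (10.7×10⁻⁶ × 2130.0) = 267.6 K.
T = 18.0 + 267.6 = 285.6 °C.

286 °C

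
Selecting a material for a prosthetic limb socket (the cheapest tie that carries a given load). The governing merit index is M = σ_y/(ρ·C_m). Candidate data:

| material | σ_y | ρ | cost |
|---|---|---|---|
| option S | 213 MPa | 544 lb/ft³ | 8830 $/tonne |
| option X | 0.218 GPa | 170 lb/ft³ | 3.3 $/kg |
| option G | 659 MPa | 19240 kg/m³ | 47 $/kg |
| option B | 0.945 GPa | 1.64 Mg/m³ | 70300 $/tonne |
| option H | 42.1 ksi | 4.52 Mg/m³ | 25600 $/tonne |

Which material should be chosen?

After converting to SI:
  option S: σ_y = 213.0 MPa, ρ = 8714 kg/m³, cost = 8.830 $/kg
  option X: σ_y = 218.0 MPa, ρ = 2723 kg/m³, cost = 3.300 $/kg
  option G: σ_y = 659.0 MPa, ρ = 19240 kg/m³, cost = 47.00 $/kg
  option B: σ_y = 945.0 MPa, ρ = 1640 kg/m³, cost = 70.30 $/kg
  option H: σ_y = 290.3 MPa, ρ = 4520 kg/m³, cost = 25.60 $/kg
  option X: M = 24.3 kN·m per $
  option B: M = 8.20 kN·m per $
  option S: M = 2.77 kN·m per $
  option H: M = 2.51 kN·m per $
  option G: M = 0.729 kN·m per $
Option X has the largest M.

option X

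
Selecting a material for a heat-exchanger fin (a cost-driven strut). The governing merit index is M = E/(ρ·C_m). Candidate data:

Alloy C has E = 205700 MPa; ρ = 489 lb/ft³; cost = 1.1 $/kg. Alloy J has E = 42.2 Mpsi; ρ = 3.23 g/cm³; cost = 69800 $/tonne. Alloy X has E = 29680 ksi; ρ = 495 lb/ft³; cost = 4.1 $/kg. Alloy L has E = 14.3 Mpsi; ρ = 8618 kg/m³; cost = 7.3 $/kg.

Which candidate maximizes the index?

alloy C

After converting to SI:
  alloy C: E = 205.7 GPa, ρ = 7833 kg/m³, cost = 1.100 $/kg
  alloy J: E = 291.0 GPa, ρ = 3230 kg/m³, cost = 69.80 $/kg
  alloy X: E = 204.6 GPa, ρ = 7929 kg/m³, cost = 4.100 $/kg
  alloy L: E = 98.60 GPa, ρ = 8618 kg/m³, cost = 7.300 $/kg
  alloy C: M = 23.9 MN·m per $
  alloy X: M = 6.29 MN·m per $
  alloy L: M = 1.57 MN·m per $
  alloy J: M = 1.29 MN·m per $
Alloy C has the largest M.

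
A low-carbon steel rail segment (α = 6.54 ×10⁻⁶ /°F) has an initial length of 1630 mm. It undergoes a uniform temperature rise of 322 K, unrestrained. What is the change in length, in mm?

Convert α: 6.54×10⁻⁶/°F × (9/5) = 11.8×10⁻⁶/K.
ΔL = α·L₀·ΔT = 11.8×10⁻⁶ × 1630 mm × 322.0 K = 6.18 mm.

6.18 mm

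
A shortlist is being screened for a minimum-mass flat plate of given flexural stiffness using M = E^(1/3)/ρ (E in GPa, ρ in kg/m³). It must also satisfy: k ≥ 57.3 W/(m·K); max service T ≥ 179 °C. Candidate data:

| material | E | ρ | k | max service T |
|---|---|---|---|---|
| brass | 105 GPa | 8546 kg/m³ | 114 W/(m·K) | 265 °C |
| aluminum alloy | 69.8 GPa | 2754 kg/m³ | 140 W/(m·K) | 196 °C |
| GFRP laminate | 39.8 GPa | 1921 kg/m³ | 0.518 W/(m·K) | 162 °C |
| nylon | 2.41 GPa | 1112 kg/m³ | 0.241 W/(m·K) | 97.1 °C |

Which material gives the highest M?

Screen on constraints: k ≥ 57.3 W/(m·K); max service T ≥ 179 °C. Survivors: brass, aluminum alloy.
Per-candidate index values:
  aluminum alloy: M = 1.50×10⁻³
  brass: M = 0.552×10⁻³
The maximum is for aluminum alloy.

aluminum alloy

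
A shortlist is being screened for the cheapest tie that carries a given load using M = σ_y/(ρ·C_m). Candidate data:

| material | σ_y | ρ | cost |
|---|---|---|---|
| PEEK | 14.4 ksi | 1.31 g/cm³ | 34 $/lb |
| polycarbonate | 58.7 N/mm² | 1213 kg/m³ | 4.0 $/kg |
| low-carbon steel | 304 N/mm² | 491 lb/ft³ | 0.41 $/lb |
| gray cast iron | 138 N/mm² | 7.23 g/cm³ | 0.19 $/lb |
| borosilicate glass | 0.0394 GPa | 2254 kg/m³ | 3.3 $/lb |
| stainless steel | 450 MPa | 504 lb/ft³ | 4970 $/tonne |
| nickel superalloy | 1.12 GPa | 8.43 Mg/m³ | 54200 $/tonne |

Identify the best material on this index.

After converting to SI:
  PEEK: σ_y = 99.28 MPa, ρ = 1310 kg/m³, cost = 74.96 $/kg
  polycarbonate: σ_y = 58.70 MPa, ρ = 1213 kg/m³, cost = 4.000 $/kg
  low-carbon steel: σ_y = 304.0 MPa, ρ = 7865 kg/m³, cost = 0.9039 $/kg
  gray cast iron: σ_y = 138.0 MPa, ρ = 7230 kg/m³, cost = 0.4189 $/kg
  borosilicate glass: σ_y = 39.40 MPa, ρ = 2254 kg/m³, cost = 7.275 $/kg
  stainless steel: σ_y = 450.0 MPa, ρ = 8073 kg/m³, cost = 4.970 $/kg
  nickel superalloy: σ_y = 1120 MPa, ρ = 8430 kg/m³, cost = 54.20 $/kg
  gray cast iron: M = 45.6 kN·m per $
  low-carbon steel: M = 42.8 kN·m per $
  polycarbonate: M = 12.1 kN·m per $
  stainless steel: M = 11.2 kN·m per $
  nickel superalloy: M = 2.45 kN·m per $
  borosilicate glass: M = 2.40 kN·m per $
  PEEK: M = 1.01 kN·m per $
Gray cast iron ranks first.

gray cast iron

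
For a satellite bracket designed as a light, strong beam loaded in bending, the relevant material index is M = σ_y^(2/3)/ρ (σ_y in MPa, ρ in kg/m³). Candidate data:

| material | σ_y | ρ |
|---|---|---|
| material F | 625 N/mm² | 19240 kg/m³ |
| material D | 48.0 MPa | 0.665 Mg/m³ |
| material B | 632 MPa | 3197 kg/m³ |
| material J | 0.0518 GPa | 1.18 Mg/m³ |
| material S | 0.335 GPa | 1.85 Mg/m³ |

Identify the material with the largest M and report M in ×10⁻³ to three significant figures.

Normalizing units and computing the index:
  material F: σ_y = 625.0 MPa, ρ = 19240 kg/m³
  material D: σ_y = 48.00 MPa, ρ = 665.0 kg/m³
  material B: σ_y = 632.0 MPa, ρ = 3197 kg/m³
  material J: σ_y = 51.80 MPa, ρ = 1180 kg/m³
  material S: σ_y = 335.0 MPa, ρ = 1850 kg/m³
  material S: M = 26.1×10⁻³
  material B: M = 23.0×10⁻³
  material D: M = 19.9×10⁻³
  material J: M = 11.8×10⁻³
  material F: M = 3.80×10⁻³
Material S ranks first.

material S, M = 26.1×10⁻³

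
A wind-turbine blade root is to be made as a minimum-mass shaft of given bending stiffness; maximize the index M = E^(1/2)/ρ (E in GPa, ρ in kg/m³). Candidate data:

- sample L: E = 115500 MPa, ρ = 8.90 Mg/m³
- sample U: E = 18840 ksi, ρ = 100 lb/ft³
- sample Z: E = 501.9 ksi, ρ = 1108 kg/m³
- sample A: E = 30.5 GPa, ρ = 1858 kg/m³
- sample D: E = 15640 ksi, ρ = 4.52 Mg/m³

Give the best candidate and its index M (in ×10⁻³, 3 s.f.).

sample U, M = 7.12×10⁻³

After converting to SI:
  sample L: E = 115.5 GPa, ρ = 8900 kg/m³
  sample U: E = 129.9 GPa, ρ = 1602 kg/m³
  sample Z: E = 3.460 GPa, ρ = 1108 kg/m³
  sample A: E = 30.50 GPa, ρ = 1858 kg/m³
  sample D: E = 107.8 GPa, ρ = 4520 kg/m³
  sample U: M = 7.12×10⁻³
  sample A: M = 2.97×10⁻³
  sample D: M = 2.30×10⁻³
  sample Z: M = 1.68×10⁻³
  sample L: M = 1.21×10⁻³
Sample U ranks first.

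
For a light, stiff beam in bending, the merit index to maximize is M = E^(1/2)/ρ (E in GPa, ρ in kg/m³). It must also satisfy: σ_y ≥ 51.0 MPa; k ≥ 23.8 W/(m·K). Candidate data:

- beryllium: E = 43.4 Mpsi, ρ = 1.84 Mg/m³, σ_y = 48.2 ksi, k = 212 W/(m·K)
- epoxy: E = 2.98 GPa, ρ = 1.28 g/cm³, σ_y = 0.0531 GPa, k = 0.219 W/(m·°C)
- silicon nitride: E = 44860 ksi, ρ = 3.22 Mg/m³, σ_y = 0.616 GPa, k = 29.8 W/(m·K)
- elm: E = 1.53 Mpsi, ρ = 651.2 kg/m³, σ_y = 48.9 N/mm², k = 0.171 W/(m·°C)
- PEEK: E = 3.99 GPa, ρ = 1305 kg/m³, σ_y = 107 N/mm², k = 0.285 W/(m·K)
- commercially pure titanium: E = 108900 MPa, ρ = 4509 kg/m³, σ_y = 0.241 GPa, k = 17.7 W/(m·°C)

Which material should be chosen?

Screen on constraints: σ_y ≥ 51.0 MPa; k ≥ 23.8 W/(m·K). Survivors: beryllium, silicon nitride.
After converting to SI:
  beryllium: E = 299.2 GPa, ρ = 1840 kg/m³
  silicon nitride: E = 309.3 GPa, ρ = 3220 kg/m³
  beryllium: M = 9.40×10⁻³
  silicon nitride: M = 5.46×10⁻³
Highest index: beryllium.

beryllium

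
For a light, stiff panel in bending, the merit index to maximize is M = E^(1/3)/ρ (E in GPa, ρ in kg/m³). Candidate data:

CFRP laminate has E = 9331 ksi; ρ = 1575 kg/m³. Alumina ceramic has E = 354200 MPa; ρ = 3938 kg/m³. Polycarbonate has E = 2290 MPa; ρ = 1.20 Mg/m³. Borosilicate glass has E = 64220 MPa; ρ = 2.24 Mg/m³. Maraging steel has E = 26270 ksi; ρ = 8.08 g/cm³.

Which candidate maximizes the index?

CFRP laminate

Putting every candidate on a common basis:
  CFRP laminate: E = 64.33 GPa, ρ = 1575 kg/m³
  alumina ceramic: E = 354.2 GPa, ρ = 3938 kg/m³
  polycarbonate: E = 2.290 GPa, ρ = 1200 kg/m³
  borosilicate glass: E = 64.22 GPa, ρ = 2240 kg/m³
  maraging steel: E = 181.1 GPa, ρ = 8080 kg/m³
  CFRP laminate: M = 2.54×10⁻³
  alumina ceramic: M = 1.80×10⁻³
  borosilicate glass: M = 1.79×10⁻³
  polycarbonate: M = 1.10×10⁻³
  maraging steel: M = 0.700×10⁻³
Highest index: CFRP laminate.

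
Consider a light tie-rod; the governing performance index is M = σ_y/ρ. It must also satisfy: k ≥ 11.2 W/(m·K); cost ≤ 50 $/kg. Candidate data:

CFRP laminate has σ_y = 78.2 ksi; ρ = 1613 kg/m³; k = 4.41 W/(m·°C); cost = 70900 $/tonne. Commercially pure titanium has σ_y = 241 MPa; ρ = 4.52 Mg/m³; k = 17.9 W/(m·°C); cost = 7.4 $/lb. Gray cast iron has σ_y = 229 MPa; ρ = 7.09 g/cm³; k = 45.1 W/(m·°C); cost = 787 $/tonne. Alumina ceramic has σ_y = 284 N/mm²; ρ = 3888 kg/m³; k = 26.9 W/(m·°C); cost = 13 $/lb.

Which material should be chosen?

Screen on constraints: k ≥ 11.2 W/(m·K); cost ≤ 50 $/kg. Survivors: commercially pure titanium, gray cast iron, alumina ceramic.
Convert each candidate to consistent units, then evaluate M:
  commercially pure titanium: σ_y = 241.0 MPa, ρ = 4520 kg/m³
  gray cast iron: σ_y = 229.0 MPa, ρ = 7090 kg/m³
  alumina ceramic: σ_y = 284.0 MPa, ρ = 3888 kg/m³
  alumina ceramic: M = 73.0 kN·m/kg
  commercially pure titanium: M = 53.3 kN·m/kg
  gray cast iron: M = 32.3 kN·m/kg
Alumina ceramic has the largest M.

alumina ceramic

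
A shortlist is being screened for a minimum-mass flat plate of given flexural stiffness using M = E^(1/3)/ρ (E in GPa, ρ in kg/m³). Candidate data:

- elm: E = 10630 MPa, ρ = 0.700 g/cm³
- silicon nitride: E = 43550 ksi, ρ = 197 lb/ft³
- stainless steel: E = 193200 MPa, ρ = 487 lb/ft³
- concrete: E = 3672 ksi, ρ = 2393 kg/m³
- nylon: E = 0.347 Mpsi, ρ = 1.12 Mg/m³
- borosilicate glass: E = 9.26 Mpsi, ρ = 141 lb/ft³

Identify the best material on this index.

Convert each candidate to consistent units, then evaluate M:
  elm: E = 10.63 GPa, ρ = 700.0 kg/m³
  silicon nitride: E = 300.3 GPa, ρ = 3156 kg/m³
  stainless steel: E = 193.2 GPa, ρ = 7801 kg/m³
  concrete: E = 25.32 GPa, ρ = 2393 kg/m³
  nylon: E = 2.392 GPa, ρ = 1120 kg/m³
  borosilicate glass: E = 63.85 GPa, ρ = 2259 kg/m³
  elm: M = 3.14×10⁻³
  silicon nitride: M = 2.12×10⁻³
  borosilicate glass: M = 1.77×10⁻³
  concrete: M = 1.23×10⁻³
  nylon: M = 1.19×10⁻³
  stainless steel: M = 0.741×10⁻³
Elm ranks first.

elm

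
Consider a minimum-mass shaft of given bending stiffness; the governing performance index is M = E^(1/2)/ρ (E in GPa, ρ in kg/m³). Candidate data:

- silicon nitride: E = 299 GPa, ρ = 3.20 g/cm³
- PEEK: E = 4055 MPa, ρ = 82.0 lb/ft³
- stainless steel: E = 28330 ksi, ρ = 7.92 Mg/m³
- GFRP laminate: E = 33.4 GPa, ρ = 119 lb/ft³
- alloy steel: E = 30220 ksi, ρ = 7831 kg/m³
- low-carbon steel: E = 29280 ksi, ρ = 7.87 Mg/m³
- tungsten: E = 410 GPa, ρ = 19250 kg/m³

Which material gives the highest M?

After converting to SI:
  silicon nitride: E = 299.0 GPa, ρ = 3200 kg/m³
  PEEK: E = 4.055 GPa, ρ = 1314 kg/m³
  stainless steel: E = 195.3 GPa, ρ = 7920 kg/m³
  GFRP laminate: E = 33.40 GPa, ρ = 1906 kg/m³
  alloy steel: E = 208.4 GPa, ρ = 7831 kg/m³
  low-carbon steel: E = 201.9 GPa, ρ = 7870 kg/m³
  tungsten: E = 410.0 GPa, ρ = 19250 kg/m³
  silicon nitride: M = 5.40×10⁻³
  GFRP laminate: M = 3.03×10⁻³
  alloy steel: M = 1.84×10⁻³
  low-carbon steel: M = 1.81×10⁻³
  stainless steel: M = 1.76×10⁻³
  PEEK: M = 1.53×10⁻³
  tungsten: M = 1.05×10⁻³
The maximum is for silicon nitride.

silicon nitride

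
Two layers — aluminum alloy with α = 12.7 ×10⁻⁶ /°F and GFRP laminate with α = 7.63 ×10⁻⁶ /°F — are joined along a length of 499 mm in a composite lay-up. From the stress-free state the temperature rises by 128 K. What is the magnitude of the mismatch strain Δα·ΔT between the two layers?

1.17×10⁻³

aluminum alloy: α = 12.7×10⁻⁶/°F × 9/5 = 22.9×10⁻⁶/K.
GFRP laminate: α = 7.63×10⁻⁶/°F × 9/5 = 13.7×10⁻⁶/K.
Δα = |22.9 − 13.7|×10⁻⁶/K = 9.13×10⁻⁶/K.
Mismatch strain = Δα·ΔT = 9.13×10⁻⁶ × 128.0 = 1.17×10⁻³.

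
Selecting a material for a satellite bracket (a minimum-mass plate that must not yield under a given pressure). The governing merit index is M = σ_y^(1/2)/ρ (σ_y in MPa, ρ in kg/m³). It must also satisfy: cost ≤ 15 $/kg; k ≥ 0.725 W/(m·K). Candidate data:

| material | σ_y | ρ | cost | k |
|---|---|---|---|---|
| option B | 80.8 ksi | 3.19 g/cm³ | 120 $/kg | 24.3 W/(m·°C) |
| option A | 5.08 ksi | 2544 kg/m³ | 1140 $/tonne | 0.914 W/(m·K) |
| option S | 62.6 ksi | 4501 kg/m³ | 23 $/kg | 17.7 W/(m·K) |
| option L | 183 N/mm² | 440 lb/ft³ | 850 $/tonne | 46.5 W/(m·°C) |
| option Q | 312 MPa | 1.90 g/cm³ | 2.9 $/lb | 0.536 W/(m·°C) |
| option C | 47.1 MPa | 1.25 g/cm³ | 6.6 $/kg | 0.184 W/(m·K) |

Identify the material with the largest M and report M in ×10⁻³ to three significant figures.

option A, M = 2.33×10⁻³

Screen on constraints: cost ≤ 15 $/kg; k ≥ 0.725 W/(m·K). Survivors: option A, option L.
Putting every candidate on a common basis:
  option A: σ_y = 35.03 MPa, ρ = 2544 kg/m³
  option L: σ_y = 183.0 MPa, ρ = 7048 kg/m³
  option A: M = 2.33×10⁻³
  option L: M = 1.92×10⁻³
Option A ranks first.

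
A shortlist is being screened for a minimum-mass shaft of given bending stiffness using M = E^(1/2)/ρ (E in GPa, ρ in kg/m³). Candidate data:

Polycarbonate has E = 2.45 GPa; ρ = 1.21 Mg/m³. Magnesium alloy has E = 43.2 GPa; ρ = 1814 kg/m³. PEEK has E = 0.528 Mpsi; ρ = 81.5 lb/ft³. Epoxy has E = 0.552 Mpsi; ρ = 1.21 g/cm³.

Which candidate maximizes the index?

magnesium alloy

After converting to SI:
  polycarbonate: E = 2.450 GPa, ρ = 1210 kg/m³
  magnesium alloy: E = 43.20 GPa, ρ = 1814 kg/m³
  PEEK: E = 3.640 GPa, ρ = 1306 kg/m³
  epoxy: E = 3.806 GPa, ρ = 1210 kg/m³
  magnesium alloy: M = 3.62×10⁻³
  epoxy: M = 1.61×10⁻³
  PEEK: M = 1.46×10⁻³
  polycarbonate: M = 1.29×10⁻³
Magnesium alloy has the largest M.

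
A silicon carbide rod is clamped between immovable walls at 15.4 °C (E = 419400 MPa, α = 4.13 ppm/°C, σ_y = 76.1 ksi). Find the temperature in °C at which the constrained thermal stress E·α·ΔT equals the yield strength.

318 °C

E = 419400 MPa = 419.4 GPa.
σ_y = 76.1 ksi = 524.7 MPa.
E·α·ΔT = 524.7 MPa ⇒ ΔT = 524.7 / (419.4×10³ × 4.13×10⁻⁶) = 302.9 K.
T = 15.4 + 302.9 = 318.3 °C.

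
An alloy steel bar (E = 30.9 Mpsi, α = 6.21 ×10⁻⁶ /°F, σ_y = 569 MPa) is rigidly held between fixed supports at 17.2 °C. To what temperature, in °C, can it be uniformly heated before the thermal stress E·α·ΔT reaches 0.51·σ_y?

E = 30.9 Mpsi = 213.0 GPa.
α = 6.21×10⁻⁶/°F × 9/5 = 11.2×10⁻⁶/K.
E·α·ΔT = 290.2 MPa ⇒ ΔT = 290.2 / (213.0×10³ × 11.2×10⁻⁶) = 121.9 K.
T = 17.2 + 121.9 = 139.1 °C.

139 °C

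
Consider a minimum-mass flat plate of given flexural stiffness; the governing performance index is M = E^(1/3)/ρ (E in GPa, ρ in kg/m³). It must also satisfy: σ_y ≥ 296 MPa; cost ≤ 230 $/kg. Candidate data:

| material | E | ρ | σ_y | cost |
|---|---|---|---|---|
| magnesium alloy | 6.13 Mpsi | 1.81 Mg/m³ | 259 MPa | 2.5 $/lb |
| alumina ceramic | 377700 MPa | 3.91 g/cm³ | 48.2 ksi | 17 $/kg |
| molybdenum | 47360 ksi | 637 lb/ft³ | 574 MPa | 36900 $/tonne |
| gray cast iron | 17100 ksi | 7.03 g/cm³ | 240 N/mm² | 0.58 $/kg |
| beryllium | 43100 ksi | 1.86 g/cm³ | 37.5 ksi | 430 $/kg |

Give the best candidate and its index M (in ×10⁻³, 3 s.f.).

Screen on constraints: σ_y ≥ 296 MPa; cost ≤ 230 $/kg. Survivors: alumina ceramic, molybdenum.
In SI units:
  alumina ceramic: E = 377.7 GPa, ρ = 3910 kg/m³
  molybdenum: E = 326.5 GPa, ρ = 10200 kg/m³
  alumina ceramic: M = 1.85×10⁻³
  molybdenum: M = 0.675×10⁻³
Highest index: alumina ceramic.

alumina ceramic, M = 1.85×10⁻³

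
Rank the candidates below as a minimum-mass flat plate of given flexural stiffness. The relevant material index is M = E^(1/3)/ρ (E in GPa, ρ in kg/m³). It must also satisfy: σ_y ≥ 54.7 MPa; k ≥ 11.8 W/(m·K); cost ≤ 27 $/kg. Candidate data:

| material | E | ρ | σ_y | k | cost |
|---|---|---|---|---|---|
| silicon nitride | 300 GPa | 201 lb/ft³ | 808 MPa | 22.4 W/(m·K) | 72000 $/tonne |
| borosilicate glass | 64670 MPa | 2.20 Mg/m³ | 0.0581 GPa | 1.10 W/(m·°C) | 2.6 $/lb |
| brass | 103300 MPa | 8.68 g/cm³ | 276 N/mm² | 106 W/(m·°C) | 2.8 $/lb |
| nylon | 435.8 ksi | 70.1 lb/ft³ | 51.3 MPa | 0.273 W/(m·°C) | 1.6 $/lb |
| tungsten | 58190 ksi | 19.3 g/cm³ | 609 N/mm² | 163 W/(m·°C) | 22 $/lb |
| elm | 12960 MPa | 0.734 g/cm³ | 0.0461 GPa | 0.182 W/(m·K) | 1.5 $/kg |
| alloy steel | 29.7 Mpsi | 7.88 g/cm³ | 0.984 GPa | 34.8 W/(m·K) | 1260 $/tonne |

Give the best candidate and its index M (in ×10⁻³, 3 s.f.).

alloy steel, M = 0.748×10⁻³

Screen on constraints: σ_y ≥ 54.7 MPa; k ≥ 11.8 W/(m·K); cost ≤ 27 $/kg. Survivors: brass, alloy steel.
Normalizing units and computing the index:
  brass: E = 103.3 GPa, ρ = 8680 kg/m³
  alloy steel: E = 204.8 GPa, ρ = 7880 kg/m³
  alloy steel: M = 0.748×10⁻³
  brass: M = 0.541×10⁻³
Highest index: alloy steel.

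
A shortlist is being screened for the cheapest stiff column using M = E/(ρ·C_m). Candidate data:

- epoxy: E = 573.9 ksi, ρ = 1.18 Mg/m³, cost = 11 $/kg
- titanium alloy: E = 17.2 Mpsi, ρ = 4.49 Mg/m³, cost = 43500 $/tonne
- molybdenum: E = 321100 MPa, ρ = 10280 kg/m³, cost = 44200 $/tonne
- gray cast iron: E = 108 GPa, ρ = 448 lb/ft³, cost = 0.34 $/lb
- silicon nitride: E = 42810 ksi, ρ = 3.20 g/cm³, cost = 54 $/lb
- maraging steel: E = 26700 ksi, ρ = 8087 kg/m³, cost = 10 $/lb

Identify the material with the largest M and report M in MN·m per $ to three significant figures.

gray cast iron, M = 20.1 MN·m per $

Putting every candidate on a common basis:
  epoxy: E = 3.957 GPa, ρ = 1180 kg/m³, cost = 11.00 $/kg
  titanium alloy: E = 118.6 GPa, ρ = 4490 kg/m³, cost = 43.50 $/kg
  molybdenum: E = 321.1 GPa, ρ = 10280 kg/m³, cost = 44.20 $/kg
  gray cast iron: E = 108.0 GPa, ρ = 7176 kg/m³, cost = 0.7496 $/kg
  silicon nitride: E = 295.2 GPa, ρ = 3200 kg/m³, cost = 119.0 $/kg
  maraging steel: E = 184.1 GPa, ρ = 8087 kg/m³, cost = 22.05 $/kg
  gray cast iron: M = 20.1 MN·m per $
  maraging steel: M = 1.03 MN·m per $
  silicon nitride: M = 0.775 MN·m per $
  molybdenum: M = 0.707 MN·m per $
  titanium alloy: M = 0.607 MN·m per $
  epoxy: M = 0.305 MN·m per $
Gray cast iron ranks first.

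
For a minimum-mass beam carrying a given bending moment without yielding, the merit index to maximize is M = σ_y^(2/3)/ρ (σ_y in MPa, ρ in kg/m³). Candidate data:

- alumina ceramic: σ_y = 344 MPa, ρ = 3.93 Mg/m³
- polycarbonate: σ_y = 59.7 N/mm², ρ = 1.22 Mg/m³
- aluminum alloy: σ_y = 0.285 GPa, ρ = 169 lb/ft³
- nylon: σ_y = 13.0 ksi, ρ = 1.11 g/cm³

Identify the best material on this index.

nylon

After converting to SI:
  alumina ceramic: σ_y = 344.0 MPa, ρ = 3930 kg/m³
  polycarbonate: σ_y = 59.70 MPa, ρ = 1220 kg/m³
  aluminum alloy: σ_y = 285.0 MPa, ρ = 2707 kg/m³
  nylon: σ_y = 89.63 MPa, ρ = 1110 kg/m³
  nylon: M = 18.0×10⁻³
  aluminum alloy: M = 16.0×10⁻³
  polycarbonate: M = 12.5×10⁻³
  alumina ceramic: M = 12.5×10⁻³
Nylon has the largest M.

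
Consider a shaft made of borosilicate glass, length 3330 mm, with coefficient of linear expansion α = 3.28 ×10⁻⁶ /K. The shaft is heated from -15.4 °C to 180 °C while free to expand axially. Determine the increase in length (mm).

2.13 mm

ΔT = 180 − (-15.4) = 195.4 K.
ΔL = α·L₀·ΔT = 3.28×10⁻⁶ × 3330 mm × 195.4 K = 2.13 mm.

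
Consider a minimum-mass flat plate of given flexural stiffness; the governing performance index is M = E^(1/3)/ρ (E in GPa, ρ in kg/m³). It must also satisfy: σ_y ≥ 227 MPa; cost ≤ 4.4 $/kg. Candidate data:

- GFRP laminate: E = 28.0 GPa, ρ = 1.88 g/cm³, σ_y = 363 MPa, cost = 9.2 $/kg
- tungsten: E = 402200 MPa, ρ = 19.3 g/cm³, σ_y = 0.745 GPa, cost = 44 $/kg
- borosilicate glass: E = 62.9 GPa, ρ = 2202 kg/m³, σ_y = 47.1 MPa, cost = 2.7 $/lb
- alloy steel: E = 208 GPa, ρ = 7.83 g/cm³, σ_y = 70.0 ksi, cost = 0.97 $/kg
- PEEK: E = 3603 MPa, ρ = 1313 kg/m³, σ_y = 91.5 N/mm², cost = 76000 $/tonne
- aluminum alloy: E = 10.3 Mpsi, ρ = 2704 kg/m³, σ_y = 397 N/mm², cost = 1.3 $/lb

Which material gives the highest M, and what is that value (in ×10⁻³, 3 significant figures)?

aluminum alloy, M = 1.53×10⁻³

Screen on constraints: σ_y ≥ 227 MPa; cost ≤ 4.4 $/kg. Survivors: alloy steel, aluminum alloy.
Convert each candidate to consistent units, then evaluate M:
  alloy steel: E = 208.0 GPa, ρ = 7830 kg/m³
  aluminum alloy: E = 71.02 GPa, ρ = 2704 kg/m³
  aluminum alloy: M = 1.53×10⁻³
  alloy steel: M = 0.757×10⁻³
The maximum is for aluminum alloy.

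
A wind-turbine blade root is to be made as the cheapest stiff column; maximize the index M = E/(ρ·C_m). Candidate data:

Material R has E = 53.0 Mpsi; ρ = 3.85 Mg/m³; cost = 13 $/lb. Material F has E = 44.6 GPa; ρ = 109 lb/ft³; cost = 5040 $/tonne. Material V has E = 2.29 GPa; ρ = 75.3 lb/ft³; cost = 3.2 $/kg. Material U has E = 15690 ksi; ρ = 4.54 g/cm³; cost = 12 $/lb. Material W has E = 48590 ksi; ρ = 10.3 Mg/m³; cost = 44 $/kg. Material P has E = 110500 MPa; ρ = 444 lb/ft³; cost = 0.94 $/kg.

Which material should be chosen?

material P

Convert each candidate to consistent units, then evaluate M:
  material R: E = 365.4 GPa, ρ = 3850 kg/m³, cost = 28.66 $/kg
  material F: E = 44.60 GPa, ρ = 1746 kg/m³, cost = 5.040 $/kg
  material V: E = 2.290 GPa, ρ = 1206 kg/m³, cost = 3.200 $/kg
  material U: E = 108.2 GPa, ρ = 4540 kg/m³, cost = 26.46 $/kg
  material W: E = 335.0 GPa, ρ = 10300 kg/m³, cost = 44.00 $/kg
  material P: E = 110.5 GPa, ρ = 7112 kg/m³, cost = 0.9400 $/kg
  material P: M = 16.5 MN·m per $
  material F: M = 5.07 MN·m per $
  material R: M = 3.31 MN·m per $
  material U: M = 0.901 MN·m per $
  material W: M = 0.739 MN·m per $
  material V: M = 0.593 MN·m per $
Material P ranks first.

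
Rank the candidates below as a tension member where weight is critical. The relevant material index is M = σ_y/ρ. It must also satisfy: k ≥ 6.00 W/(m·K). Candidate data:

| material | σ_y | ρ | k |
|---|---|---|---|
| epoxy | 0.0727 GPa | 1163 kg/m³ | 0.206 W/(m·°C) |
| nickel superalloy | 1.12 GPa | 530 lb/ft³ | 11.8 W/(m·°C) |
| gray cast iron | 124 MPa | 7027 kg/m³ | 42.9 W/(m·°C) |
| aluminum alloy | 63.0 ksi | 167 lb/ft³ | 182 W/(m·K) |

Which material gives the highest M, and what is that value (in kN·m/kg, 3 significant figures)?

Screen on constraints: k ≥ 6.00 W/(m·K). Survivors: nickel superalloy, gray cast iron, aluminum alloy.
Putting every candidate on a common basis:
  nickel superalloy: σ_y = 1120 MPa, ρ = 8490 kg/m³
  gray cast iron: σ_y = 124.0 MPa, ρ = 7027 kg/m³
  aluminum alloy: σ_y = 434.4 MPa, ρ = 2675 kg/m³
  aluminum alloy: M = 162 kN·m/kg
  nickel superalloy: M = 132 kN·m/kg
  gray cast iron: M = 17.6 kN·m/kg
Highest index: aluminum alloy.

aluminum alloy, M = 162 kN·m/kg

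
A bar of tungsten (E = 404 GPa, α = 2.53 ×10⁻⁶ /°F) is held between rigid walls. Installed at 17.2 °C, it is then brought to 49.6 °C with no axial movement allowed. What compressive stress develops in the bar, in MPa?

59.6 MPa

α = 2.53×10⁻⁶/°F × 9/5 = 4.55×10⁻⁶/K.
ΔT = 32.40 K. Constrained thermal stress σ = E·α·ΔT = 404.0×10³ MPa × 4.55×10⁻⁶ × 32.40 = 59.6 MPa (compressive).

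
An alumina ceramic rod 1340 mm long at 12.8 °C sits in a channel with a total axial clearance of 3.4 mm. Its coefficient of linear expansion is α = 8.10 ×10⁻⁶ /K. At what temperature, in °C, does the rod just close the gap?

α·L₀·ΔT = 3.4 mm ⇒ ΔT = 3.4 / (8.10×10⁻⁶ × 1340.0) = 313.2 K.
T = 12.8 + 313.2 = 326.0 °C.

326 °C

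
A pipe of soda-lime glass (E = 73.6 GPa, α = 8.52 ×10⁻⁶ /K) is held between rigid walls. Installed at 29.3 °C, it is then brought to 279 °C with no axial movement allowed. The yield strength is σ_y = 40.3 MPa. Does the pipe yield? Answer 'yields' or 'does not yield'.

yields

ΔT = 249.7 K. Constrained thermal stress σ = E·α·ΔT = 73.60×10³ MPa × 8.52×10⁻⁶ × 249.7 = 157 MPa (compressive).
Compare to σ_y = 40.3 MPa: σ ≥ σ_y, so it yields.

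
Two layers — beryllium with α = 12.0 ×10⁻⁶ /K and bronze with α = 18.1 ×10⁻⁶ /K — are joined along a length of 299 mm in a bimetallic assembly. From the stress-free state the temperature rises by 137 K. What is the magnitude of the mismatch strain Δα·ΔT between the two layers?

Δα = |12.0 − 18.1|×10⁻⁶/K = 6.10×10⁻⁶/K.
Mismatch strain = Δα·ΔT = 6.10×10⁻⁶ × 137.0 = 8.36×10⁻⁴.

8.36×10⁻⁴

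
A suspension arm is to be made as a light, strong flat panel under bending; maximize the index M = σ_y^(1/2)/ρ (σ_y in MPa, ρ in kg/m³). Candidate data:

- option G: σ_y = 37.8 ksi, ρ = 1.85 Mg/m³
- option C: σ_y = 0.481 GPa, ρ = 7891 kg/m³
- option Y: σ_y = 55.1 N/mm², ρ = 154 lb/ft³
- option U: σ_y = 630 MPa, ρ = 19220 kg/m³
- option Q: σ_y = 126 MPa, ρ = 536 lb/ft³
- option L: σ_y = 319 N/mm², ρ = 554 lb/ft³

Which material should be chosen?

Putting every candidate on a common basis:
  option G: σ_y = 260.6 MPa, ρ = 1850 kg/m³
  option C: σ_y = 481.0 MPa, ρ = 7891 kg/m³
  option Y: σ_y = 55.10 MPa, ρ = 2467 kg/m³
  option U: σ_y = 630.0 MPa, ρ = 19220 kg/m³
  option Q: σ_y = 126.0 MPa, ρ = 8586 kg/m³
  option L: σ_y = 319.0 MPa, ρ = 8874 kg/m³
  option G: M = 8.73×10⁻³
  option Y: M = 3.01×10⁻³
  option C: M = 2.78×10⁻³
  option L: M = 2.01×10⁻³
  option Q: M = 1.31×10⁻³
  option U: M = 1.31×10⁻³
The maximum is for option G.

option G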